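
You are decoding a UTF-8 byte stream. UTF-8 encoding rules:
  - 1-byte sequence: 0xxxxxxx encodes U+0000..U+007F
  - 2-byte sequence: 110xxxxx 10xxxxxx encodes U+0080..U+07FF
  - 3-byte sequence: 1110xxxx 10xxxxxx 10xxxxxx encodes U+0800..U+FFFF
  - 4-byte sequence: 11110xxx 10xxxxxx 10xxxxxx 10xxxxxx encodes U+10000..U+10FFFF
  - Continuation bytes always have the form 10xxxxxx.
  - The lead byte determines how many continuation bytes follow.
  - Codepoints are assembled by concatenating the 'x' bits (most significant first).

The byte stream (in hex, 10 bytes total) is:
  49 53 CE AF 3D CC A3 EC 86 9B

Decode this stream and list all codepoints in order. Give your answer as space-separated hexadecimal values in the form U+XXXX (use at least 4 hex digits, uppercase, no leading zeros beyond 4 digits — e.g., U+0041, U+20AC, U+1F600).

Byte[0]=49: 1-byte ASCII. cp=U+0049
Byte[1]=53: 1-byte ASCII. cp=U+0053
Byte[2]=CE: 2-byte lead, need 1 cont bytes. acc=0xE
Byte[3]=AF: continuation. acc=(acc<<6)|0x2F=0x3AF
Completed: cp=U+03AF (starts at byte 2)
Byte[4]=3D: 1-byte ASCII. cp=U+003D
Byte[5]=CC: 2-byte lead, need 1 cont bytes. acc=0xC
Byte[6]=A3: continuation. acc=(acc<<6)|0x23=0x323
Completed: cp=U+0323 (starts at byte 5)
Byte[7]=EC: 3-byte lead, need 2 cont bytes. acc=0xC
Byte[8]=86: continuation. acc=(acc<<6)|0x06=0x306
Byte[9]=9B: continuation. acc=(acc<<6)|0x1B=0xC19B
Completed: cp=U+C19B (starts at byte 7)

Answer: U+0049 U+0053 U+03AF U+003D U+0323 U+C19B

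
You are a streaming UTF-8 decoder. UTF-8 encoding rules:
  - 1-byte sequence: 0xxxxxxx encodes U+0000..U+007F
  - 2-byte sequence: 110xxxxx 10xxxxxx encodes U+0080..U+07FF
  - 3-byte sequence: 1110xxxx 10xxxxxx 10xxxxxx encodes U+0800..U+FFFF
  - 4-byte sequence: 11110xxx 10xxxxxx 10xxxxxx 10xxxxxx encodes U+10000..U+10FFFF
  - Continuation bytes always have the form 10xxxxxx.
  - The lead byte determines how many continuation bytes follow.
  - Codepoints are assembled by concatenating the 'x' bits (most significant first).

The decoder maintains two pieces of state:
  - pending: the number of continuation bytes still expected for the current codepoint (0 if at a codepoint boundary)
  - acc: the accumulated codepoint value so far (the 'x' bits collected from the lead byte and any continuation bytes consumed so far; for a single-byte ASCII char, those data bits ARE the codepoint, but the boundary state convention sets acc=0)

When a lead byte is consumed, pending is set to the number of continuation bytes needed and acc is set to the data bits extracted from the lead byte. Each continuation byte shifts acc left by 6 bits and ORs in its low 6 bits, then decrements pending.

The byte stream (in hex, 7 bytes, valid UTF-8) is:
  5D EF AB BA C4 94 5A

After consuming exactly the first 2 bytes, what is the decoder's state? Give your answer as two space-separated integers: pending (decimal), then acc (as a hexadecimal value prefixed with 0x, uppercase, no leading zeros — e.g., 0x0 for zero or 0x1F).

Byte[0]=5D: 1-byte. pending=0, acc=0x0
Byte[1]=EF: 3-byte lead. pending=2, acc=0xF

Answer: 2 0xF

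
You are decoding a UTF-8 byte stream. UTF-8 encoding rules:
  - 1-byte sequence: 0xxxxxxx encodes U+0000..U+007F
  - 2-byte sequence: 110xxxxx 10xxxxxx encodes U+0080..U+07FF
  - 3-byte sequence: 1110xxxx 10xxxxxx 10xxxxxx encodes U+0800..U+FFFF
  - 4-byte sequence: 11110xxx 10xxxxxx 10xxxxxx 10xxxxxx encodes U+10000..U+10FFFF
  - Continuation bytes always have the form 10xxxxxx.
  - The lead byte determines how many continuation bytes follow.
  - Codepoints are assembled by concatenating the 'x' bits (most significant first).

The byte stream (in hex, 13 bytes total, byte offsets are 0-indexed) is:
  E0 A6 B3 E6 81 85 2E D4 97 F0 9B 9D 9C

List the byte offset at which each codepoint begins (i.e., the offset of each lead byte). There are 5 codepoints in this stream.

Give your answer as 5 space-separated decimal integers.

Answer: 0 3 6 7 9

Derivation:
Byte[0]=E0: 3-byte lead, need 2 cont bytes. acc=0x0
Byte[1]=A6: continuation. acc=(acc<<6)|0x26=0x26
Byte[2]=B3: continuation. acc=(acc<<6)|0x33=0x9B3
Completed: cp=U+09B3 (starts at byte 0)
Byte[3]=E6: 3-byte lead, need 2 cont bytes. acc=0x6
Byte[4]=81: continuation. acc=(acc<<6)|0x01=0x181
Byte[5]=85: continuation. acc=(acc<<6)|0x05=0x6045
Completed: cp=U+6045 (starts at byte 3)
Byte[6]=2E: 1-byte ASCII. cp=U+002E
Byte[7]=D4: 2-byte lead, need 1 cont bytes. acc=0x14
Byte[8]=97: continuation. acc=(acc<<6)|0x17=0x517
Completed: cp=U+0517 (starts at byte 7)
Byte[9]=F0: 4-byte lead, need 3 cont bytes. acc=0x0
Byte[10]=9B: continuation. acc=(acc<<6)|0x1B=0x1B
Byte[11]=9D: continuation. acc=(acc<<6)|0x1D=0x6DD
Byte[12]=9C: continuation. acc=(acc<<6)|0x1C=0x1B75C
Completed: cp=U+1B75C (starts at byte 9)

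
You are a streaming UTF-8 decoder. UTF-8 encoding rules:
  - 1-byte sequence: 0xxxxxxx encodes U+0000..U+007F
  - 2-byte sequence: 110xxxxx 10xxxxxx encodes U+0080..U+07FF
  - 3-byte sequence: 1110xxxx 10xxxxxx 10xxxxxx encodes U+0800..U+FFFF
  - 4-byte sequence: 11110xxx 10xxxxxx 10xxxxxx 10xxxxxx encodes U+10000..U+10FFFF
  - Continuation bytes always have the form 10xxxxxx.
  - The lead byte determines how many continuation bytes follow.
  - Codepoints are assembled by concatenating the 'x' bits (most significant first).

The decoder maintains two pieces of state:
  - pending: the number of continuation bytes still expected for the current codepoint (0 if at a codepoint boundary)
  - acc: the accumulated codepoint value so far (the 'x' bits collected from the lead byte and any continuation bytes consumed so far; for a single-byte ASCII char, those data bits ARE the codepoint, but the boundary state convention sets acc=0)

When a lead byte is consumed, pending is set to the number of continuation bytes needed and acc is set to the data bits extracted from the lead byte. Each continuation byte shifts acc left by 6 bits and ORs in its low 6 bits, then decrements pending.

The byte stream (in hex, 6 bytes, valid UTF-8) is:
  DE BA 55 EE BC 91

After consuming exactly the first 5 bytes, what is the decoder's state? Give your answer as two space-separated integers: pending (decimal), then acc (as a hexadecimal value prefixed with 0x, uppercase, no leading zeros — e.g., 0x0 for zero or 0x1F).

Answer: 1 0x3BC

Derivation:
Byte[0]=DE: 2-byte lead. pending=1, acc=0x1E
Byte[1]=BA: continuation. acc=(acc<<6)|0x3A=0x7BA, pending=0
Byte[2]=55: 1-byte. pending=0, acc=0x0
Byte[3]=EE: 3-byte lead. pending=2, acc=0xE
Byte[4]=BC: continuation. acc=(acc<<6)|0x3C=0x3BC, pending=1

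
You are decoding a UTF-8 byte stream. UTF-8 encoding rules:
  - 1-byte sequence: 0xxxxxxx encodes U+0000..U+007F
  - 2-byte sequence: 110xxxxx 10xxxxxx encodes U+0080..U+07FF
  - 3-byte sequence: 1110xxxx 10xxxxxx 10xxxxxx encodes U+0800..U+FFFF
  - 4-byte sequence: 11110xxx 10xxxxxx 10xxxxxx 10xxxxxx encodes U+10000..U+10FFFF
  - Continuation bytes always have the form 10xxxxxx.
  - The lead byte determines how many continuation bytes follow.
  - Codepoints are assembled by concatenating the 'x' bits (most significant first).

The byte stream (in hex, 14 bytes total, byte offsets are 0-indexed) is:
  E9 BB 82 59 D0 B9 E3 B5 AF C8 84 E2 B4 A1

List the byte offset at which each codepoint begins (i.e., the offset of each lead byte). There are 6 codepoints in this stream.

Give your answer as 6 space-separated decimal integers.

Answer: 0 3 4 6 9 11

Derivation:
Byte[0]=E9: 3-byte lead, need 2 cont bytes. acc=0x9
Byte[1]=BB: continuation. acc=(acc<<6)|0x3B=0x27B
Byte[2]=82: continuation. acc=(acc<<6)|0x02=0x9EC2
Completed: cp=U+9EC2 (starts at byte 0)
Byte[3]=59: 1-byte ASCII. cp=U+0059
Byte[4]=D0: 2-byte lead, need 1 cont bytes. acc=0x10
Byte[5]=B9: continuation. acc=(acc<<6)|0x39=0x439
Completed: cp=U+0439 (starts at byte 4)
Byte[6]=E3: 3-byte lead, need 2 cont bytes. acc=0x3
Byte[7]=B5: continuation. acc=(acc<<6)|0x35=0xF5
Byte[8]=AF: continuation. acc=(acc<<6)|0x2F=0x3D6F
Completed: cp=U+3D6F (starts at byte 6)
Byte[9]=C8: 2-byte lead, need 1 cont bytes. acc=0x8
Byte[10]=84: continuation. acc=(acc<<6)|0x04=0x204
Completed: cp=U+0204 (starts at byte 9)
Byte[11]=E2: 3-byte lead, need 2 cont bytes. acc=0x2
Byte[12]=B4: continuation. acc=(acc<<6)|0x34=0xB4
Byte[13]=A1: continuation. acc=(acc<<6)|0x21=0x2D21
Completed: cp=U+2D21 (starts at byte 11)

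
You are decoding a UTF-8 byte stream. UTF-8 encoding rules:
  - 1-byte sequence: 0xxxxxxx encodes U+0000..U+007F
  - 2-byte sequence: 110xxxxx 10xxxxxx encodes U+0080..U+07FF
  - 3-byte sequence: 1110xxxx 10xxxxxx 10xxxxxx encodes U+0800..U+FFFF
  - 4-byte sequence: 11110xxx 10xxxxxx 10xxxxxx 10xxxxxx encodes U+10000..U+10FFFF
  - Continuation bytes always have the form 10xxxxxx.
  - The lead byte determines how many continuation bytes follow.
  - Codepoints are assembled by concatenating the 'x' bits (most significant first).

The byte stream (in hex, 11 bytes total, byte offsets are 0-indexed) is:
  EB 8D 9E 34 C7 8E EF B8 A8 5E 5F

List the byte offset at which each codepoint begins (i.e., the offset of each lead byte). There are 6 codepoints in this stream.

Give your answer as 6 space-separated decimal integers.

Byte[0]=EB: 3-byte lead, need 2 cont bytes. acc=0xB
Byte[1]=8D: continuation. acc=(acc<<6)|0x0D=0x2CD
Byte[2]=9E: continuation. acc=(acc<<6)|0x1E=0xB35E
Completed: cp=U+B35E (starts at byte 0)
Byte[3]=34: 1-byte ASCII. cp=U+0034
Byte[4]=C7: 2-byte lead, need 1 cont bytes. acc=0x7
Byte[5]=8E: continuation. acc=(acc<<6)|0x0E=0x1CE
Completed: cp=U+01CE (starts at byte 4)
Byte[6]=EF: 3-byte lead, need 2 cont bytes. acc=0xF
Byte[7]=B8: continuation. acc=(acc<<6)|0x38=0x3F8
Byte[8]=A8: continuation. acc=(acc<<6)|0x28=0xFE28
Completed: cp=U+FE28 (starts at byte 6)
Byte[9]=5E: 1-byte ASCII. cp=U+005E
Byte[10]=5F: 1-byte ASCII. cp=U+005F

Answer: 0 3 4 6 9 10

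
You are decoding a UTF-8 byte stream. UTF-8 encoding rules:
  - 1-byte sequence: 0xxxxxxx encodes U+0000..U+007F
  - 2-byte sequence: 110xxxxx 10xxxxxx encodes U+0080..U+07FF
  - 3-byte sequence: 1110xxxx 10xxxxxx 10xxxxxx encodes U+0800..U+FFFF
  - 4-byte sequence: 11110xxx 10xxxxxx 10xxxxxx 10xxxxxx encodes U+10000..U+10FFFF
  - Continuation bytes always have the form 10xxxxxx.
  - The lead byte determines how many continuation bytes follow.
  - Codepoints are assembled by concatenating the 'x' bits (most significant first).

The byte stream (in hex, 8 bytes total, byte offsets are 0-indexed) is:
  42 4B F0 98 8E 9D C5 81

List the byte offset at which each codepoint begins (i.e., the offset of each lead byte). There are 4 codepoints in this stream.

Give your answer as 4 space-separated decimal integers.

Answer: 0 1 2 6

Derivation:
Byte[0]=42: 1-byte ASCII. cp=U+0042
Byte[1]=4B: 1-byte ASCII. cp=U+004B
Byte[2]=F0: 4-byte lead, need 3 cont bytes. acc=0x0
Byte[3]=98: continuation. acc=(acc<<6)|0x18=0x18
Byte[4]=8E: continuation. acc=(acc<<6)|0x0E=0x60E
Byte[5]=9D: continuation. acc=(acc<<6)|0x1D=0x1839D
Completed: cp=U+1839D (starts at byte 2)
Byte[6]=C5: 2-byte lead, need 1 cont bytes. acc=0x5
Byte[7]=81: continuation. acc=(acc<<6)|0x01=0x141
Completed: cp=U+0141 (starts at byte 6)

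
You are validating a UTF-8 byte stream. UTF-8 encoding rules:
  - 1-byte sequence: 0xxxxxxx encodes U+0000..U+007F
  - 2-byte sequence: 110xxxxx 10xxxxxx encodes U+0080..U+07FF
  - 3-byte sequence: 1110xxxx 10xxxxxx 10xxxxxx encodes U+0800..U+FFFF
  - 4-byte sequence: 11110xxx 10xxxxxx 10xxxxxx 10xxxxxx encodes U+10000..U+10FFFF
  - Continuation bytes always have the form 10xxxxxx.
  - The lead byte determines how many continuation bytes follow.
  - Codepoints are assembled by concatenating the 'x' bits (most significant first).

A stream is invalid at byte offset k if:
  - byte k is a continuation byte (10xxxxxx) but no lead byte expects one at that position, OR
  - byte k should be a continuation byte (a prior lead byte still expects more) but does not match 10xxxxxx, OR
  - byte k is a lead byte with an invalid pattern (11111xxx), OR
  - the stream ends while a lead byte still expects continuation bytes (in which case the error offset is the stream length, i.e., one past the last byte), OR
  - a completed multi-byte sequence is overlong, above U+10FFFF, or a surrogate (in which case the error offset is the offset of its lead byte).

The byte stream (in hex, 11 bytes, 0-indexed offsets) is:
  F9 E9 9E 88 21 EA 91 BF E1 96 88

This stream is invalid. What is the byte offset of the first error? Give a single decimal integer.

Byte[0]=F9: INVALID lead byte (not 0xxx/110x/1110/11110)

Answer: 0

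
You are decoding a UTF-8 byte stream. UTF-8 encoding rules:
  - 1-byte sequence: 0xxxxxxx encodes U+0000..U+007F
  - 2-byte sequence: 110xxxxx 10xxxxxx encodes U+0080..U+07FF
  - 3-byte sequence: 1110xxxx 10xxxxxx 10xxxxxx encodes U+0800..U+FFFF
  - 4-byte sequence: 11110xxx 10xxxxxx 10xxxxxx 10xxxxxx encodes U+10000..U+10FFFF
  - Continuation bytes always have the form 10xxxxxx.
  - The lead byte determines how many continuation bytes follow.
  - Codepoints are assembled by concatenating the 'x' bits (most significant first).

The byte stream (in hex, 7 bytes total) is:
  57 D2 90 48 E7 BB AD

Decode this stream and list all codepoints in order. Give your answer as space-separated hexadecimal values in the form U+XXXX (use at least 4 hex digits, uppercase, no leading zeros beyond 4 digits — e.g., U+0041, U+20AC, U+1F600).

Answer: U+0057 U+0490 U+0048 U+7EED

Derivation:
Byte[0]=57: 1-byte ASCII. cp=U+0057
Byte[1]=D2: 2-byte lead, need 1 cont bytes. acc=0x12
Byte[2]=90: continuation. acc=(acc<<6)|0x10=0x490
Completed: cp=U+0490 (starts at byte 1)
Byte[3]=48: 1-byte ASCII. cp=U+0048
Byte[4]=E7: 3-byte lead, need 2 cont bytes. acc=0x7
Byte[5]=BB: continuation. acc=(acc<<6)|0x3B=0x1FB
Byte[6]=AD: continuation. acc=(acc<<6)|0x2D=0x7EED
Completed: cp=U+7EED (starts at byte 4)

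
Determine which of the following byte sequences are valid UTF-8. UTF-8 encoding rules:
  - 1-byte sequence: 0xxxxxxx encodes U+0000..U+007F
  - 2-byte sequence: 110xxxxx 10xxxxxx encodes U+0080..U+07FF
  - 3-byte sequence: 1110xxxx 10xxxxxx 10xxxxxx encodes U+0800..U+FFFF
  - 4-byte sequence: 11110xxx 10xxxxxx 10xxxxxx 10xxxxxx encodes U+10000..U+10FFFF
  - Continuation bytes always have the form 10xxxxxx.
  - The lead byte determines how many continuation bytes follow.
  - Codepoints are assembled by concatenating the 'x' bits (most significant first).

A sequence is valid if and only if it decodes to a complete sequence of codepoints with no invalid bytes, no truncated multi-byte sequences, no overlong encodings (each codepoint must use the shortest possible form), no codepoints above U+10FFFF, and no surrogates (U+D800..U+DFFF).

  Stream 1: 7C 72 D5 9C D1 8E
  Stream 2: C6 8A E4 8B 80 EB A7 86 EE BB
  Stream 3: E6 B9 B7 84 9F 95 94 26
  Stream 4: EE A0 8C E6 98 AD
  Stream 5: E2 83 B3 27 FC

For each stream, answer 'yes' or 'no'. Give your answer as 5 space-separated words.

Answer: yes no no yes no

Derivation:
Stream 1: decodes cleanly. VALID
Stream 2: error at byte offset 10. INVALID
Stream 3: error at byte offset 3. INVALID
Stream 4: decodes cleanly. VALID
Stream 5: error at byte offset 4. INVALID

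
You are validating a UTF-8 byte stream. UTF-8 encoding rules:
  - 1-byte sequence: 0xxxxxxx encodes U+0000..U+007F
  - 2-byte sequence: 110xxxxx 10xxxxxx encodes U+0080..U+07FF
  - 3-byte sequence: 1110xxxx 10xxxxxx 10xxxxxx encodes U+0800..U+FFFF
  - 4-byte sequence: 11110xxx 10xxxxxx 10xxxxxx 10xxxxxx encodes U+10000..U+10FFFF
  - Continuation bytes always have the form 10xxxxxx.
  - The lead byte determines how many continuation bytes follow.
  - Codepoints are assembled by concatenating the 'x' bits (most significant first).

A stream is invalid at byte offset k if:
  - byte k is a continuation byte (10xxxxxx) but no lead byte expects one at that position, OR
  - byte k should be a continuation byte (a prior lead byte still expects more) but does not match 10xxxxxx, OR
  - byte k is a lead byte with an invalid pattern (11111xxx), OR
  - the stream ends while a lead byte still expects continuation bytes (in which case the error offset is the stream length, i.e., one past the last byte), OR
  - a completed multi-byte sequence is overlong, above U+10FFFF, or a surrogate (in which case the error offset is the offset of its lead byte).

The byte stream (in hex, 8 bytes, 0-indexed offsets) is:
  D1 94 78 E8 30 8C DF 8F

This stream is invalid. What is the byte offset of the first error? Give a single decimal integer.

Byte[0]=D1: 2-byte lead, need 1 cont bytes. acc=0x11
Byte[1]=94: continuation. acc=(acc<<6)|0x14=0x454
Completed: cp=U+0454 (starts at byte 0)
Byte[2]=78: 1-byte ASCII. cp=U+0078
Byte[3]=E8: 3-byte lead, need 2 cont bytes. acc=0x8
Byte[4]=30: expected 10xxxxxx continuation. INVALID

Answer: 4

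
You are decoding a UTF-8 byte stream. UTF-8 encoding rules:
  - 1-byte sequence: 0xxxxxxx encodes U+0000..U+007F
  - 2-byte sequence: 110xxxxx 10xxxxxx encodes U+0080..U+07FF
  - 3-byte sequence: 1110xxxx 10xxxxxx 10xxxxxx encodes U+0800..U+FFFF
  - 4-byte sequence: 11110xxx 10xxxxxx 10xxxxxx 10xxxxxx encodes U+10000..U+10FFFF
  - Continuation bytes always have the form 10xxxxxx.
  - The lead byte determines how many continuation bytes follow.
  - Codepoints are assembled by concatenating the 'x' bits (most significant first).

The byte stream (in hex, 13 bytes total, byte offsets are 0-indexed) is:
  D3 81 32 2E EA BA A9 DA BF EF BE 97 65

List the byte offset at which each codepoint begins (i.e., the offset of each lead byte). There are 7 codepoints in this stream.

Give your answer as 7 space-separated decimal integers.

Byte[0]=D3: 2-byte lead, need 1 cont bytes. acc=0x13
Byte[1]=81: continuation. acc=(acc<<6)|0x01=0x4C1
Completed: cp=U+04C1 (starts at byte 0)
Byte[2]=32: 1-byte ASCII. cp=U+0032
Byte[3]=2E: 1-byte ASCII. cp=U+002E
Byte[4]=EA: 3-byte lead, need 2 cont bytes. acc=0xA
Byte[5]=BA: continuation. acc=(acc<<6)|0x3A=0x2BA
Byte[6]=A9: continuation. acc=(acc<<6)|0x29=0xAEA9
Completed: cp=U+AEA9 (starts at byte 4)
Byte[7]=DA: 2-byte lead, need 1 cont bytes. acc=0x1A
Byte[8]=BF: continuation. acc=(acc<<6)|0x3F=0x6BF
Completed: cp=U+06BF (starts at byte 7)
Byte[9]=EF: 3-byte lead, need 2 cont bytes. acc=0xF
Byte[10]=BE: continuation. acc=(acc<<6)|0x3E=0x3FE
Byte[11]=97: continuation. acc=(acc<<6)|0x17=0xFF97
Completed: cp=U+FF97 (starts at byte 9)
Byte[12]=65: 1-byte ASCII. cp=U+0065

Answer: 0 2 3 4 7 9 12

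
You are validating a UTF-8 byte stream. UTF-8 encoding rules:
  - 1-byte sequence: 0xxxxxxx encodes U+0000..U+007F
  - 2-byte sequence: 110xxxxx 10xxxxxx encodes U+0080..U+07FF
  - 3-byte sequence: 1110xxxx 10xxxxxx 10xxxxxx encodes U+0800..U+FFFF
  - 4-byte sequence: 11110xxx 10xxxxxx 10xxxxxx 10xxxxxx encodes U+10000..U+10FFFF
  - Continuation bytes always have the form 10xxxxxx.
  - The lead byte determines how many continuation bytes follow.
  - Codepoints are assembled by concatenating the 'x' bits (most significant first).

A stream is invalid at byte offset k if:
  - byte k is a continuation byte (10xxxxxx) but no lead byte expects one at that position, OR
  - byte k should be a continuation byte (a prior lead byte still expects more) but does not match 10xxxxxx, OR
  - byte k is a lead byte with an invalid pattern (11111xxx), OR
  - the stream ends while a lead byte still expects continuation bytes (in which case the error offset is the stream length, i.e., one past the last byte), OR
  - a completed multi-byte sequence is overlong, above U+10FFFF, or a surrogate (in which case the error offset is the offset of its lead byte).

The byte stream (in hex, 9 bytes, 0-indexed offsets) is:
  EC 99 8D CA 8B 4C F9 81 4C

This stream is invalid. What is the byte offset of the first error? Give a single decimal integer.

Byte[0]=EC: 3-byte lead, need 2 cont bytes. acc=0xC
Byte[1]=99: continuation. acc=(acc<<6)|0x19=0x319
Byte[2]=8D: continuation. acc=(acc<<6)|0x0D=0xC64D
Completed: cp=U+C64D (starts at byte 0)
Byte[3]=CA: 2-byte lead, need 1 cont bytes. acc=0xA
Byte[4]=8B: continuation. acc=(acc<<6)|0x0B=0x28B
Completed: cp=U+028B (starts at byte 3)
Byte[5]=4C: 1-byte ASCII. cp=U+004C
Byte[6]=F9: INVALID lead byte (not 0xxx/110x/1110/11110)

Answer: 6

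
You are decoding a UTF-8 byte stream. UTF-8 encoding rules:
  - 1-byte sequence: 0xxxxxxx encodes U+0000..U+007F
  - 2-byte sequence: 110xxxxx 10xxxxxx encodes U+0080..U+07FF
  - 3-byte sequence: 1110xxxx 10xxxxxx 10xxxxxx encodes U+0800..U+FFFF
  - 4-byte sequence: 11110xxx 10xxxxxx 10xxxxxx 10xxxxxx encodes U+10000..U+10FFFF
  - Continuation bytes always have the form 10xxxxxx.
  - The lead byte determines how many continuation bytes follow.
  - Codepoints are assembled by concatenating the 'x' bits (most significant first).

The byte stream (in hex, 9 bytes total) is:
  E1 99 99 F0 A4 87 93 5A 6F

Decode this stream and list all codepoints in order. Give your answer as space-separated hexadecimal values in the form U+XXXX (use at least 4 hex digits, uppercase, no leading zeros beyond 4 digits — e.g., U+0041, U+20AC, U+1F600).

Byte[0]=E1: 3-byte lead, need 2 cont bytes. acc=0x1
Byte[1]=99: continuation. acc=(acc<<6)|0x19=0x59
Byte[2]=99: continuation. acc=(acc<<6)|0x19=0x1659
Completed: cp=U+1659 (starts at byte 0)
Byte[3]=F0: 4-byte lead, need 3 cont bytes. acc=0x0
Byte[4]=A4: continuation. acc=(acc<<6)|0x24=0x24
Byte[5]=87: continuation. acc=(acc<<6)|0x07=0x907
Byte[6]=93: continuation. acc=(acc<<6)|0x13=0x241D3
Completed: cp=U+241D3 (starts at byte 3)
Byte[7]=5A: 1-byte ASCII. cp=U+005A
Byte[8]=6F: 1-byte ASCII. cp=U+006F

Answer: U+1659 U+241D3 U+005A U+006F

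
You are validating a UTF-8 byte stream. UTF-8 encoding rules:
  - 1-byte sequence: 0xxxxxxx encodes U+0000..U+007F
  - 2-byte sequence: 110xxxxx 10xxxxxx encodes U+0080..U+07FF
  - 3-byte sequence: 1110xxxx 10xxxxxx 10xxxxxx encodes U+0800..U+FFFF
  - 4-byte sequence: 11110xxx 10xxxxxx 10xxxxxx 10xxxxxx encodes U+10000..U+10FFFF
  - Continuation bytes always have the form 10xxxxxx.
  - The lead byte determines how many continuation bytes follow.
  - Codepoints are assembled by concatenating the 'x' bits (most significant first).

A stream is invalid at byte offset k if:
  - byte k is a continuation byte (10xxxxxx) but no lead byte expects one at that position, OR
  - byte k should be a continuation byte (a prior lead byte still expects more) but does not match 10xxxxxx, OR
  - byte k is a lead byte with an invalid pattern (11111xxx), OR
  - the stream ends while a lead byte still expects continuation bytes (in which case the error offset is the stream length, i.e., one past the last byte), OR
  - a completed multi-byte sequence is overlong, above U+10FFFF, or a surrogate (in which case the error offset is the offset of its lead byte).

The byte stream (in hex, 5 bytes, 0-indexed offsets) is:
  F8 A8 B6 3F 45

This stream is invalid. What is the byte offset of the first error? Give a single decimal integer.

Answer: 0

Derivation:
Byte[0]=F8: INVALID lead byte (not 0xxx/110x/1110/11110)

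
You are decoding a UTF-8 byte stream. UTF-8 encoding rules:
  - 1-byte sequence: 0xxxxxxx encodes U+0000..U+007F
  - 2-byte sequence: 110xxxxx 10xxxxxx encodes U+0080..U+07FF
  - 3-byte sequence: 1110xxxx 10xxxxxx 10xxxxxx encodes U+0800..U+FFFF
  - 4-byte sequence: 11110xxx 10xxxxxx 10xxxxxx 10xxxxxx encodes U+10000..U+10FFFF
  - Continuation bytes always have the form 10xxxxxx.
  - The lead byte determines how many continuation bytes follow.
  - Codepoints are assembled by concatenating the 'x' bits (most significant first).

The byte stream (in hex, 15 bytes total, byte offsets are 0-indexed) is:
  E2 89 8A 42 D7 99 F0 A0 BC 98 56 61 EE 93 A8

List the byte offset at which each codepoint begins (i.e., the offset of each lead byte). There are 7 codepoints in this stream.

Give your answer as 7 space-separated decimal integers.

Byte[0]=E2: 3-byte lead, need 2 cont bytes. acc=0x2
Byte[1]=89: continuation. acc=(acc<<6)|0x09=0x89
Byte[2]=8A: continuation. acc=(acc<<6)|0x0A=0x224A
Completed: cp=U+224A (starts at byte 0)
Byte[3]=42: 1-byte ASCII. cp=U+0042
Byte[4]=D7: 2-byte lead, need 1 cont bytes. acc=0x17
Byte[5]=99: continuation. acc=(acc<<6)|0x19=0x5D9
Completed: cp=U+05D9 (starts at byte 4)
Byte[6]=F0: 4-byte lead, need 3 cont bytes. acc=0x0
Byte[7]=A0: continuation. acc=(acc<<6)|0x20=0x20
Byte[8]=BC: continuation. acc=(acc<<6)|0x3C=0x83C
Byte[9]=98: continuation. acc=(acc<<6)|0x18=0x20F18
Completed: cp=U+20F18 (starts at byte 6)
Byte[10]=56: 1-byte ASCII. cp=U+0056
Byte[11]=61: 1-byte ASCII. cp=U+0061
Byte[12]=EE: 3-byte lead, need 2 cont bytes. acc=0xE
Byte[13]=93: continuation. acc=(acc<<6)|0x13=0x393
Byte[14]=A8: continuation. acc=(acc<<6)|0x28=0xE4E8
Completed: cp=U+E4E8 (starts at byte 12)

Answer: 0 3 4 6 10 11 12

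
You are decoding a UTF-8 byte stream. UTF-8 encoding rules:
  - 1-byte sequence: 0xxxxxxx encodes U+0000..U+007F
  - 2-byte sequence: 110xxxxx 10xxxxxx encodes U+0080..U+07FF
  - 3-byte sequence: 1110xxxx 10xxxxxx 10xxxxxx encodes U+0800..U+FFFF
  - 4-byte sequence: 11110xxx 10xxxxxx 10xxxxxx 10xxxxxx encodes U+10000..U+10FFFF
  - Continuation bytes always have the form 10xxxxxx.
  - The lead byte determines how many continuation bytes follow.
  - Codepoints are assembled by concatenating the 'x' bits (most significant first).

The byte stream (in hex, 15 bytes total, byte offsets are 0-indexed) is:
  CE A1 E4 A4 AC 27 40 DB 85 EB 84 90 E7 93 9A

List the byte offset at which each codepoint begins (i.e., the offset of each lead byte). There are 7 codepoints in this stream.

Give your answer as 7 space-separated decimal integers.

Answer: 0 2 5 6 7 9 12

Derivation:
Byte[0]=CE: 2-byte lead, need 1 cont bytes. acc=0xE
Byte[1]=A1: continuation. acc=(acc<<6)|0x21=0x3A1
Completed: cp=U+03A1 (starts at byte 0)
Byte[2]=E4: 3-byte lead, need 2 cont bytes. acc=0x4
Byte[3]=A4: continuation. acc=(acc<<6)|0x24=0x124
Byte[4]=AC: continuation. acc=(acc<<6)|0x2C=0x492C
Completed: cp=U+492C (starts at byte 2)
Byte[5]=27: 1-byte ASCII. cp=U+0027
Byte[6]=40: 1-byte ASCII. cp=U+0040
Byte[7]=DB: 2-byte lead, need 1 cont bytes. acc=0x1B
Byte[8]=85: continuation. acc=(acc<<6)|0x05=0x6C5
Completed: cp=U+06C5 (starts at byte 7)
Byte[9]=EB: 3-byte lead, need 2 cont bytes. acc=0xB
Byte[10]=84: continuation. acc=(acc<<6)|0x04=0x2C4
Byte[11]=90: continuation. acc=(acc<<6)|0x10=0xB110
Completed: cp=U+B110 (starts at byte 9)
Byte[12]=E7: 3-byte lead, need 2 cont bytes. acc=0x7
Byte[13]=93: continuation. acc=(acc<<6)|0x13=0x1D3
Byte[14]=9A: continuation. acc=(acc<<6)|0x1A=0x74DA
Completed: cp=U+74DA (starts at byte 12)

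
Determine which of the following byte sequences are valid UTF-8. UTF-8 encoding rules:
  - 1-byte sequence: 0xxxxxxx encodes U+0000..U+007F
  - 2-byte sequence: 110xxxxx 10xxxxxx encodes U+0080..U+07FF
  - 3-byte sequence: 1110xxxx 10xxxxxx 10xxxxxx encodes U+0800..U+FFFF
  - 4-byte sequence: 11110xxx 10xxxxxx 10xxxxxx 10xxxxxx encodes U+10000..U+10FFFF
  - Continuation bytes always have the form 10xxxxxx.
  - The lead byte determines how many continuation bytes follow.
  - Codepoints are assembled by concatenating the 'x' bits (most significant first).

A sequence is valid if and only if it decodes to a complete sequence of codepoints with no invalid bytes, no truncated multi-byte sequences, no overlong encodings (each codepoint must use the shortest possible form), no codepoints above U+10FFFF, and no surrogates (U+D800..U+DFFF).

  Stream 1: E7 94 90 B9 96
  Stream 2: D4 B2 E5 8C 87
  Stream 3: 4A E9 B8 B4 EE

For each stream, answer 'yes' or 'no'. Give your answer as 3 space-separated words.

Answer: no yes no

Derivation:
Stream 1: error at byte offset 3. INVALID
Stream 2: decodes cleanly. VALID
Stream 3: error at byte offset 5. INVALID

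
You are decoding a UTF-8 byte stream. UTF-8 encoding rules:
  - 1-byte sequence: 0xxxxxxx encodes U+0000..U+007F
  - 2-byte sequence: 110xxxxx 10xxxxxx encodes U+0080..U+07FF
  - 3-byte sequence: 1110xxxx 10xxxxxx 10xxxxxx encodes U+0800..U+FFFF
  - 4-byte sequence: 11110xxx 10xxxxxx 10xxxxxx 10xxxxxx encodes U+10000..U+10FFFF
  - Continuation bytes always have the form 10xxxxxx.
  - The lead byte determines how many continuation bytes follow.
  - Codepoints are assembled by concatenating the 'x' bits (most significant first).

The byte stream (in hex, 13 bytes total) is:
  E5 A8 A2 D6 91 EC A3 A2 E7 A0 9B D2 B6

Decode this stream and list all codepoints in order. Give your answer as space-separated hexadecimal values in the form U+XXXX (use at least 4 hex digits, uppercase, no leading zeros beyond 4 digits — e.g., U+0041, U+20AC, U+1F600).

Answer: U+5A22 U+0591 U+C8E2 U+781B U+04B6

Derivation:
Byte[0]=E5: 3-byte lead, need 2 cont bytes. acc=0x5
Byte[1]=A8: continuation. acc=(acc<<6)|0x28=0x168
Byte[2]=A2: continuation. acc=(acc<<6)|0x22=0x5A22
Completed: cp=U+5A22 (starts at byte 0)
Byte[3]=D6: 2-byte lead, need 1 cont bytes. acc=0x16
Byte[4]=91: continuation. acc=(acc<<6)|0x11=0x591
Completed: cp=U+0591 (starts at byte 3)
Byte[5]=EC: 3-byte lead, need 2 cont bytes. acc=0xC
Byte[6]=A3: continuation. acc=(acc<<6)|0x23=0x323
Byte[7]=A2: continuation. acc=(acc<<6)|0x22=0xC8E2
Completed: cp=U+C8E2 (starts at byte 5)
Byte[8]=E7: 3-byte lead, need 2 cont bytes. acc=0x7
Byte[9]=A0: continuation. acc=(acc<<6)|0x20=0x1E0
Byte[10]=9B: continuation. acc=(acc<<6)|0x1B=0x781B
Completed: cp=U+781B (starts at byte 8)
Byte[11]=D2: 2-byte lead, need 1 cont bytes. acc=0x12
Byte[12]=B6: continuation. acc=(acc<<6)|0x36=0x4B6
Completed: cp=U+04B6 (starts at byte 11)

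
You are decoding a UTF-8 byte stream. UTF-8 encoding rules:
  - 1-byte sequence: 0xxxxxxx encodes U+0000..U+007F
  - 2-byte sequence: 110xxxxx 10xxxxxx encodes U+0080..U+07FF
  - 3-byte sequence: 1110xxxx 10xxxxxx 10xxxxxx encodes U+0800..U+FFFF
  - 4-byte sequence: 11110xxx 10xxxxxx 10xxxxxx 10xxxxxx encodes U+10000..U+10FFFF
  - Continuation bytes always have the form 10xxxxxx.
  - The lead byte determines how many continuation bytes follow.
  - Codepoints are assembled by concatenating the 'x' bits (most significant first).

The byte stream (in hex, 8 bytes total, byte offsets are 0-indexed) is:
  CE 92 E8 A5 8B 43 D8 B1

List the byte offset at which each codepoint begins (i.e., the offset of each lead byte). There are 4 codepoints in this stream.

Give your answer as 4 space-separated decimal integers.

Answer: 0 2 5 6

Derivation:
Byte[0]=CE: 2-byte lead, need 1 cont bytes. acc=0xE
Byte[1]=92: continuation. acc=(acc<<6)|0x12=0x392
Completed: cp=U+0392 (starts at byte 0)
Byte[2]=E8: 3-byte lead, need 2 cont bytes. acc=0x8
Byte[3]=A5: continuation. acc=(acc<<6)|0x25=0x225
Byte[4]=8B: continuation. acc=(acc<<6)|0x0B=0x894B
Completed: cp=U+894B (starts at byte 2)
Byte[5]=43: 1-byte ASCII. cp=U+0043
Byte[6]=D8: 2-byte lead, need 1 cont bytes. acc=0x18
Byte[7]=B1: continuation. acc=(acc<<6)|0x31=0x631
Completed: cp=U+0631 (starts at byte 6)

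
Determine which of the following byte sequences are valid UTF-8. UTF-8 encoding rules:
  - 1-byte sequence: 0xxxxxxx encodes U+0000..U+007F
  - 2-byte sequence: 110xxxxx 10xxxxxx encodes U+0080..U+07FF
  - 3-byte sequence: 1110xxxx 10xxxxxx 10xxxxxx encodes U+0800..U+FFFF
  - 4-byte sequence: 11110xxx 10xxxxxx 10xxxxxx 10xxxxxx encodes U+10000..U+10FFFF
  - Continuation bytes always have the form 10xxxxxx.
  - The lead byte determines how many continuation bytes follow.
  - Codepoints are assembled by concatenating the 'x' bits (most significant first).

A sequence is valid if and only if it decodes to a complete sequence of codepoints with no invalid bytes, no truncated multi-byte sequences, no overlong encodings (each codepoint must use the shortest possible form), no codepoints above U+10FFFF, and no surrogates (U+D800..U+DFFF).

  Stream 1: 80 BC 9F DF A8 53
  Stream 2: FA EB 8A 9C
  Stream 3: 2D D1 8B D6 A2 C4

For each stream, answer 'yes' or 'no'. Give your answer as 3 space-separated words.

Answer: no no no

Derivation:
Stream 1: error at byte offset 0. INVALID
Stream 2: error at byte offset 0. INVALID
Stream 3: error at byte offset 6. INVALID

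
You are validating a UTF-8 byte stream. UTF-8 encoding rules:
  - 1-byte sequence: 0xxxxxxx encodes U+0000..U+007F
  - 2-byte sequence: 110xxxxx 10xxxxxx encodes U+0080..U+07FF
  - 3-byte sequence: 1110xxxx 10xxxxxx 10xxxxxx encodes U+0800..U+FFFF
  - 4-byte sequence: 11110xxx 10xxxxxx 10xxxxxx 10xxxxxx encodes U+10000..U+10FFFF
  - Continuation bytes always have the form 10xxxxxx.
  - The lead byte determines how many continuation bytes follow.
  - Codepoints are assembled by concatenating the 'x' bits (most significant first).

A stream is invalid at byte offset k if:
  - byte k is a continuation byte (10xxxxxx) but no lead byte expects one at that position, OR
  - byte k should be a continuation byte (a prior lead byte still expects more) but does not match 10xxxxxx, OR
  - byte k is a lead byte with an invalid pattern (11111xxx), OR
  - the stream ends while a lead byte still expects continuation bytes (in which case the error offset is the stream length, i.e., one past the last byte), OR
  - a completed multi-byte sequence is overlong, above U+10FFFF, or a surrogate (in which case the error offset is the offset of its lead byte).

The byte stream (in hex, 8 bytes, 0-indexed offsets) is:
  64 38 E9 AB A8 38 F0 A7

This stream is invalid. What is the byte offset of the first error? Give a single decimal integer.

Answer: 8

Derivation:
Byte[0]=64: 1-byte ASCII. cp=U+0064
Byte[1]=38: 1-byte ASCII. cp=U+0038
Byte[2]=E9: 3-byte lead, need 2 cont bytes. acc=0x9
Byte[3]=AB: continuation. acc=(acc<<6)|0x2B=0x26B
Byte[4]=A8: continuation. acc=(acc<<6)|0x28=0x9AE8
Completed: cp=U+9AE8 (starts at byte 2)
Byte[5]=38: 1-byte ASCII. cp=U+0038
Byte[6]=F0: 4-byte lead, need 3 cont bytes. acc=0x0
Byte[7]=A7: continuation. acc=(acc<<6)|0x27=0x27
Byte[8]: stream ended, expected continuation. INVALID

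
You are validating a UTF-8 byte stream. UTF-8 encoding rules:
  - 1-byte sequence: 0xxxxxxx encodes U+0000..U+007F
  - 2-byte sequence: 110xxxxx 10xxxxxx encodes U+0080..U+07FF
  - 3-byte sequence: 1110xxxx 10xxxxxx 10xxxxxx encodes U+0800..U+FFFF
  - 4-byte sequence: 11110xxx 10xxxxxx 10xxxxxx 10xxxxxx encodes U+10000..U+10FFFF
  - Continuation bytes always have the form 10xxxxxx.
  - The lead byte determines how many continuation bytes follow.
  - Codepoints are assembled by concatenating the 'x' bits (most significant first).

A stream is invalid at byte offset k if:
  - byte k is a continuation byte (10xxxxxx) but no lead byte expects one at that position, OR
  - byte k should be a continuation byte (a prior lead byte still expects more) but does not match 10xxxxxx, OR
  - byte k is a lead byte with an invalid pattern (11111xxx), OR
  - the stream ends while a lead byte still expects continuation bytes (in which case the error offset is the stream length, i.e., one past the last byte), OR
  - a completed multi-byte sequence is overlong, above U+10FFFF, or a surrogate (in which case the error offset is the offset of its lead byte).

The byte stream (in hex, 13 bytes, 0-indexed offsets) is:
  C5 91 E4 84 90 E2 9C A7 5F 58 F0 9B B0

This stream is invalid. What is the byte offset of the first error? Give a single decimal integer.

Byte[0]=C5: 2-byte lead, need 1 cont bytes. acc=0x5
Byte[1]=91: continuation. acc=(acc<<6)|0x11=0x151
Completed: cp=U+0151 (starts at byte 0)
Byte[2]=E4: 3-byte lead, need 2 cont bytes. acc=0x4
Byte[3]=84: continuation. acc=(acc<<6)|0x04=0x104
Byte[4]=90: continuation. acc=(acc<<6)|0x10=0x4110
Completed: cp=U+4110 (starts at byte 2)
Byte[5]=E2: 3-byte lead, need 2 cont bytes. acc=0x2
Byte[6]=9C: continuation. acc=(acc<<6)|0x1C=0x9C
Byte[7]=A7: continuation. acc=(acc<<6)|0x27=0x2727
Completed: cp=U+2727 (starts at byte 5)
Byte[8]=5F: 1-byte ASCII. cp=U+005F
Byte[9]=58: 1-byte ASCII. cp=U+0058
Byte[10]=F0: 4-byte lead, need 3 cont bytes. acc=0x0
Byte[11]=9B: continuation. acc=(acc<<6)|0x1B=0x1B
Byte[12]=B0: continuation. acc=(acc<<6)|0x30=0x6F0
Byte[13]: stream ended, expected continuation. INVALID

Answer: 13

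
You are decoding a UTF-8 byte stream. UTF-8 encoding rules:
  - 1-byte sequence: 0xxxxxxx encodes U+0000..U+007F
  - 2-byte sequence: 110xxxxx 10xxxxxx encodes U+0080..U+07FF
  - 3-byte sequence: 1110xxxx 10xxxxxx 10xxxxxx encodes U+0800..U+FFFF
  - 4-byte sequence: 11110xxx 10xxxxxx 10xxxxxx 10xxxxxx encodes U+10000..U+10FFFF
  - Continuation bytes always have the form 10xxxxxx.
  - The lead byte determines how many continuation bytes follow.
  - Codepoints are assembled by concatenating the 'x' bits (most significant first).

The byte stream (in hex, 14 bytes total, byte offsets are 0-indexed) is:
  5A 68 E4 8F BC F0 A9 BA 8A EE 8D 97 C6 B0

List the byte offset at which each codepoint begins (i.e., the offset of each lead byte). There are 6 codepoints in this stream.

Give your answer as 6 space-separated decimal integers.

Byte[0]=5A: 1-byte ASCII. cp=U+005A
Byte[1]=68: 1-byte ASCII. cp=U+0068
Byte[2]=E4: 3-byte lead, need 2 cont bytes. acc=0x4
Byte[3]=8F: continuation. acc=(acc<<6)|0x0F=0x10F
Byte[4]=BC: continuation. acc=(acc<<6)|0x3C=0x43FC
Completed: cp=U+43FC (starts at byte 2)
Byte[5]=F0: 4-byte lead, need 3 cont bytes. acc=0x0
Byte[6]=A9: continuation. acc=(acc<<6)|0x29=0x29
Byte[7]=BA: continuation. acc=(acc<<6)|0x3A=0xA7A
Byte[8]=8A: continuation. acc=(acc<<6)|0x0A=0x29E8A
Completed: cp=U+29E8A (starts at byte 5)
Byte[9]=EE: 3-byte lead, need 2 cont bytes. acc=0xE
Byte[10]=8D: continuation. acc=(acc<<6)|0x0D=0x38D
Byte[11]=97: continuation. acc=(acc<<6)|0x17=0xE357
Completed: cp=U+E357 (starts at byte 9)
Byte[12]=C6: 2-byte lead, need 1 cont bytes. acc=0x6
Byte[13]=B0: continuation. acc=(acc<<6)|0x30=0x1B0
Completed: cp=U+01B0 (starts at byte 12)

Answer: 0 1 2 5 9 12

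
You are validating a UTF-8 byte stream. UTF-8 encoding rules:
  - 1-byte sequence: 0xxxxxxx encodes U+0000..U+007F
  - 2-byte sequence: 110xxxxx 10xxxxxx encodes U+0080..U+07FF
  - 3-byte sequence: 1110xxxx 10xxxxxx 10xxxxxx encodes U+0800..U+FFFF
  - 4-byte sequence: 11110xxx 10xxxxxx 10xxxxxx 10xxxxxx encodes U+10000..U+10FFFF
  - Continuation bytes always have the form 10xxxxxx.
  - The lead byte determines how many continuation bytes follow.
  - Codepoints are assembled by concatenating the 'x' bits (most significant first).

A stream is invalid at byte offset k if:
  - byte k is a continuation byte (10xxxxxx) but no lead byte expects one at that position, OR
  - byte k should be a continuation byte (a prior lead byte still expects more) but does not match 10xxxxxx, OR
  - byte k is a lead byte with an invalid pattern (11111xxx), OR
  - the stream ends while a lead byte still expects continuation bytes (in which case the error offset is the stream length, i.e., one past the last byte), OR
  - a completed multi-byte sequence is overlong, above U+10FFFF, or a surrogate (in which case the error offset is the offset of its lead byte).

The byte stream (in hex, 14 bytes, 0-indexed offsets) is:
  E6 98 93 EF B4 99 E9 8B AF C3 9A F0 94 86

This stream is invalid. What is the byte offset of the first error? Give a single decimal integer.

Answer: 14

Derivation:
Byte[0]=E6: 3-byte lead, need 2 cont bytes. acc=0x6
Byte[1]=98: continuation. acc=(acc<<6)|0x18=0x198
Byte[2]=93: continuation. acc=(acc<<6)|0x13=0x6613
Completed: cp=U+6613 (starts at byte 0)
Byte[3]=EF: 3-byte lead, need 2 cont bytes. acc=0xF
Byte[4]=B4: continuation. acc=(acc<<6)|0x34=0x3F4
Byte[5]=99: continuation. acc=(acc<<6)|0x19=0xFD19
Completed: cp=U+FD19 (starts at byte 3)
Byte[6]=E9: 3-byte lead, need 2 cont bytes. acc=0x9
Byte[7]=8B: continuation. acc=(acc<<6)|0x0B=0x24B
Byte[8]=AF: continuation. acc=(acc<<6)|0x2F=0x92EF
Completed: cp=U+92EF (starts at byte 6)
Byte[9]=C3: 2-byte lead, need 1 cont bytes. acc=0x3
Byte[10]=9A: continuation. acc=(acc<<6)|0x1A=0xDA
Completed: cp=U+00DA (starts at byte 9)
Byte[11]=F0: 4-byte lead, need 3 cont bytes. acc=0x0
Byte[12]=94: continuation. acc=(acc<<6)|0x14=0x14
Byte[13]=86: continuation. acc=(acc<<6)|0x06=0x506
Byte[14]: stream ended, expected continuation. INVALID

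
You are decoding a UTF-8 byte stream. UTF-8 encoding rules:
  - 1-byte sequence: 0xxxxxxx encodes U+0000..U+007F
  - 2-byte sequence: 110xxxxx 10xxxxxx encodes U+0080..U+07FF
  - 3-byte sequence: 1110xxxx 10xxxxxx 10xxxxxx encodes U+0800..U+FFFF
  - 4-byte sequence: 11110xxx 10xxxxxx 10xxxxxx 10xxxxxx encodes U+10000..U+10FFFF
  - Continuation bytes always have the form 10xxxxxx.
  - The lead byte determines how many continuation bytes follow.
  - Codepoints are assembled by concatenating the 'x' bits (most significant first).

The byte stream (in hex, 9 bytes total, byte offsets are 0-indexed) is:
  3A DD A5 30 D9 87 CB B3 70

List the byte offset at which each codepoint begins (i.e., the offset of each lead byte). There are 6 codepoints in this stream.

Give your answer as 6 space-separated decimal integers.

Answer: 0 1 3 4 6 8

Derivation:
Byte[0]=3A: 1-byte ASCII. cp=U+003A
Byte[1]=DD: 2-byte lead, need 1 cont bytes. acc=0x1D
Byte[2]=A5: continuation. acc=(acc<<6)|0x25=0x765
Completed: cp=U+0765 (starts at byte 1)
Byte[3]=30: 1-byte ASCII. cp=U+0030
Byte[4]=D9: 2-byte lead, need 1 cont bytes. acc=0x19
Byte[5]=87: continuation. acc=(acc<<6)|0x07=0x647
Completed: cp=U+0647 (starts at byte 4)
Byte[6]=CB: 2-byte lead, need 1 cont bytes. acc=0xB
Byte[7]=B3: continuation. acc=(acc<<6)|0x33=0x2F3
Completed: cp=U+02F3 (starts at byte 6)
Byte[8]=70: 1-byte ASCII. cp=U+0070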